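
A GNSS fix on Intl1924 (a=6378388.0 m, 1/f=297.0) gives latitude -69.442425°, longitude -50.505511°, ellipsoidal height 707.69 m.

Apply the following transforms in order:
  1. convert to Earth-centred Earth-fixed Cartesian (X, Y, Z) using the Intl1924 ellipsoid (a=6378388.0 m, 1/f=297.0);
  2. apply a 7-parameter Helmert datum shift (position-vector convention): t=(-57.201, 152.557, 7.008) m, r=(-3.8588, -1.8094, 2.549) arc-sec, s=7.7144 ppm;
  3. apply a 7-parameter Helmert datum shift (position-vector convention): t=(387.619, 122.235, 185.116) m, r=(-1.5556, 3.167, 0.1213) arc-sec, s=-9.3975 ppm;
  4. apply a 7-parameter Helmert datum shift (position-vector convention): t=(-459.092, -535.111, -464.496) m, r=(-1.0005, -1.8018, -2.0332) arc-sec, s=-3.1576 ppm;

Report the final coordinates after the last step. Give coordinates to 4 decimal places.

X=1428754.0286 m, Y=-1734131.9754 m, Z=-5950469.6206 m

start: φ=-69.442425°, λ=-50.505511°, h=707.690 m
→ ECEF (a=6378388.000, f=1/297.0): X=1428871.4508, Y=-1733699.4036, Z=-5950283.0487
→ Helmert 7p (PV): X=1428898.8953, Y=-1733653.8817, Z=-5950276.9748
→ Helmert 7p (PV): X=1429182.7457, Y=-1733559.3896, Z=-5950044.8056
→ Helmert 7p (PV): X=1428754.0286, Y=-1734131.9754, Z=-5950469.6206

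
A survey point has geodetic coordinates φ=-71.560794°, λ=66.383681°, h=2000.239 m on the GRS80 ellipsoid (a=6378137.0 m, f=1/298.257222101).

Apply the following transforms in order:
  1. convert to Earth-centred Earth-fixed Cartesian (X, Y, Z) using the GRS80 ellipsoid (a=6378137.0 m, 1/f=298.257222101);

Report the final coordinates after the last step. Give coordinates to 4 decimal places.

start: φ=-71.560794°, λ=66.383681°, h=2000.239 m
→ ECEF (a=6378137.000, f=1/298.257222101): X=810887.1123, Y=1854607.2393, Z=-6030260.9499

X=810887.1123 m, Y=1854607.2393 m, Z=-6030260.9499 m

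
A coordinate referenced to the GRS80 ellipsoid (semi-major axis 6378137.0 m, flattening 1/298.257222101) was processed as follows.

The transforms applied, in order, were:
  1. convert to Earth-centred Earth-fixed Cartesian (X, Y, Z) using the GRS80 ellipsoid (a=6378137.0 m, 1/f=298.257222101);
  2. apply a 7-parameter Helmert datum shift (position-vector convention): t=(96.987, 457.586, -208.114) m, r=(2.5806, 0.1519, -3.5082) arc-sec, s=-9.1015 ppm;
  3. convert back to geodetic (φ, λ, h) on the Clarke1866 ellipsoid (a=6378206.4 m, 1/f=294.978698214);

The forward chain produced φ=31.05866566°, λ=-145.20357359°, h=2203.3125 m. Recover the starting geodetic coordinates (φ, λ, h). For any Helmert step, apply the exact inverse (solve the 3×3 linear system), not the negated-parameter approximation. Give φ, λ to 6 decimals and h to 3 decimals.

φ=31.057169°, λ=-145.199610°, h=2666.989 m

start: φ=31.058666°, λ=-145.203574°, h=2203.312 m
→ ECEF (a=6378206.400, f=1/294.978698214): X=-4492405.9975, Y=-3121887.9793, Z=3272427.1162
→ Helmert⁻¹: X=-4492493.1769, Y=-3122409.4479, Z=3272700.7727
→ geod (Bowring, a=6378137.000): φ=31.05716900°, λ=-145.19961000°, h=2666.9890 m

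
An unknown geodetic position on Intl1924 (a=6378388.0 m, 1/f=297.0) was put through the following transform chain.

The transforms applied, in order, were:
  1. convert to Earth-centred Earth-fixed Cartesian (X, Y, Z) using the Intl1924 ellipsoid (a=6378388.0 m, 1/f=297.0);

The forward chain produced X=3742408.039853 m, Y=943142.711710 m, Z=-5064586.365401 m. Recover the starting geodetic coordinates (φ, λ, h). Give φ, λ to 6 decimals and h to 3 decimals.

start: X=3742408.0399, Y=943142.7117, Z=-5064586.3654 m
→ geod (Bowring, a=6378388.000): φ=-52.87718900°, λ=14.14484800°, h=2732.6070 m

φ=-52.877189°, λ=14.144848°, h=2732.607 m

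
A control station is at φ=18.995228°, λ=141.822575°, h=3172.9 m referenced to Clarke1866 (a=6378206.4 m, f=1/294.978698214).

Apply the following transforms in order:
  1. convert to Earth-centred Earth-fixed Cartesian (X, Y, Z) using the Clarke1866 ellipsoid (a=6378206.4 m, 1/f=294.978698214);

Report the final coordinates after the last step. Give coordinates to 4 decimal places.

start: φ=18.995228°, λ=141.822575°, h=3172.900 m
→ ECEF (a=6378206.400, f=1/294.978698214): X=-4744941.2349, Y=3730874.2450, Z=2063759.0659

X=-4744941.2349 m, Y=3730874.2450 m, Z=2063759.0659 m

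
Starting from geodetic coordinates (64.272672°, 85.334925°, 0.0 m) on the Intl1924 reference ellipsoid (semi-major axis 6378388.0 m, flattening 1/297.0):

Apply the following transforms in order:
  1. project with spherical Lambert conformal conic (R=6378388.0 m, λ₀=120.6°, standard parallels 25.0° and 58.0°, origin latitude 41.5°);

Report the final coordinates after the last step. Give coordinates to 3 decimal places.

start: φ=64.272672°, λ=85.334925°, h=0.000 m
→ lcc (R=6378388.0, λ₀=120.6°): E=-1734653.1616, N=2861462.9176

E=-1734653.162 m, N=2861462.918 m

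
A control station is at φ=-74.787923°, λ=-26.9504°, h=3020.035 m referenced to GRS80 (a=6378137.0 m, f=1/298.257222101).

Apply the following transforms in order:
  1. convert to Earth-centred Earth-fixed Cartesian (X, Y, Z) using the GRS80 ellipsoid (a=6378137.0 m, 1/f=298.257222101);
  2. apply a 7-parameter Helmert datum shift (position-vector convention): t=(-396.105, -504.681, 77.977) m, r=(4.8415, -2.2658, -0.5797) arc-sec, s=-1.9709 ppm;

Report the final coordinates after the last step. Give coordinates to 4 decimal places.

X=1496868.2187 m, Y=-761594.0321 m, Z=-6135422.3210 m

start: φ=-74.787923°, λ=-26.950400°, h=3020.035 m
→ ECEF (a=6378137.000, f=1/298.257222101): X=1497202.0160, Y=-761230.6575, Z=-6135510.9693
→ Helmert 7p (PV): X=1496868.2187, Y=-761594.0321, Z=-6135422.3210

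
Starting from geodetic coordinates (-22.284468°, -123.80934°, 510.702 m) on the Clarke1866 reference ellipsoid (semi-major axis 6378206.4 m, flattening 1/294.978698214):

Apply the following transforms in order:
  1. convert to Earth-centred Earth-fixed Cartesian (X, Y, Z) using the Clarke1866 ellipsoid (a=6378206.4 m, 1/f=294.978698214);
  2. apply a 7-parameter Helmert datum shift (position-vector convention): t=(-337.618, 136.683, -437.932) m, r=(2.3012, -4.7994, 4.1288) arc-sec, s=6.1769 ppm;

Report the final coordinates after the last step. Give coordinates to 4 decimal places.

X=-3286030.0854 m, Y=-4906510.9088 m, Z=-2404226.4562 m

start: φ=-22.284468°, λ=-123.809340°, h=510.702 m
→ ECEF (a=6378206.400, f=1/294.978698214): X=-3285826.3153, Y=-4906578.3281, Z=-2403642.4808
→ Helmert 7p (PV): X=-3286030.0854, Y=-4906510.9088, Z=-2404226.4562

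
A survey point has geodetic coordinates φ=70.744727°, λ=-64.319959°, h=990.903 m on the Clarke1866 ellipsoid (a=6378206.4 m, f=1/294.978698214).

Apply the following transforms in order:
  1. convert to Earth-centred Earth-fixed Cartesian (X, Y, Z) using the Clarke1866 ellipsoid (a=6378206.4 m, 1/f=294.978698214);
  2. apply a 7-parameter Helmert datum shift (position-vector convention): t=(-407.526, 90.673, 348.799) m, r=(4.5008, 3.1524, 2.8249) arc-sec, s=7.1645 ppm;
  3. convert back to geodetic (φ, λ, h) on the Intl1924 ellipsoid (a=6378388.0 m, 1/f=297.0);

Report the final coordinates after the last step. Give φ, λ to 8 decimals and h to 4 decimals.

start: φ=70.744727°, λ=-64.319959°, h=990.903 m
→ ECEF (a=6378206.400, f=1/294.978698214): X=914396.9461, Y=-1901671.5108, Z=5999701.0273
→ Helmert 7p (PV): X=914113.7115, Y=-1901712.8565, Z=6000037.3404
→ geod (Bowring, a=6378388.000): φ=70.74562397°, λ=-64.32737691°, h=968.0602 m

φ=70.74562397°, λ=-64.32737691°, h=968.0602 m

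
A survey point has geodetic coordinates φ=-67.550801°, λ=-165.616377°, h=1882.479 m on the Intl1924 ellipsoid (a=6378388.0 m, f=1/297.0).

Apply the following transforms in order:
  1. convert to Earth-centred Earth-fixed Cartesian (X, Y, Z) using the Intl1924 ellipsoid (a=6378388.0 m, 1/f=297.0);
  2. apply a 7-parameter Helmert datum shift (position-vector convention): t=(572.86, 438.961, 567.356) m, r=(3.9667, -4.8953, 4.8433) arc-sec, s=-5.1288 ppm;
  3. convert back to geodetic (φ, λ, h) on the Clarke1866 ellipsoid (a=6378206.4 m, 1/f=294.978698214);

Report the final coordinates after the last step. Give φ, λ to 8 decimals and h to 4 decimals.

φ=-67.55687300°, λ=-165.62342148°, h=1379.1306 m

start: φ=-67.550801°, λ=-165.616377°, h=1882.479 m
→ ECEF (a=6378388.000, f=1/297.0): X=-2366829.0321, Y=-606977.3454, Z=-5874018.2104
→ Helmert 7p (PV): X=-2366090.3729, Y=-606477.8832, Z=-5873488.5724
→ geod (Bowring, a=6378206.400): φ=-67.55687300°, λ=-165.62342148°, h=1379.1306 m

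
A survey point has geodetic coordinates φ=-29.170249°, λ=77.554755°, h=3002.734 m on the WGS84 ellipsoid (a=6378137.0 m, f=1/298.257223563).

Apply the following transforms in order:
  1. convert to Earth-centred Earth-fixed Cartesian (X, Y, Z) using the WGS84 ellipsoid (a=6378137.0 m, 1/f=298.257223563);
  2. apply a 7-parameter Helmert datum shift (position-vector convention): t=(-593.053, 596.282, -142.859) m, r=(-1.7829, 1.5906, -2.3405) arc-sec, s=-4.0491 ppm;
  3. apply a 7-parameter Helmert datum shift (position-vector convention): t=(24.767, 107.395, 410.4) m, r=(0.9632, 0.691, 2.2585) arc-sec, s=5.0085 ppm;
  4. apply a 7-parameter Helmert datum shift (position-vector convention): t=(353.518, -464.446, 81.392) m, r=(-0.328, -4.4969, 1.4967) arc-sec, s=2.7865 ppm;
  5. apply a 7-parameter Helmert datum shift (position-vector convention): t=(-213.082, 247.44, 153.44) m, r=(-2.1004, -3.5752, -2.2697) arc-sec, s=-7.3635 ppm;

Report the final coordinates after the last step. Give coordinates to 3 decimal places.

X=1201403.378 m, Y=5445671.240 m, Z=-3091393.609 m

start: φ=-29.170249°, λ=77.554755°, h=3002.734 m
→ ECEF (a=6378137.000, f=1/298.257223563): X=1201726.2297, Y=5445257.9379, Z=-3091855.1378
→ Helmert 7p (PV): X=1201166.2556, Y=5445791.8104, Z=-3092041.8118
→ Helmert 7p (PV): X=1201127.0510, Y=5445954.0720, Z=-3091625.4919
→ Helmert 7p (PV): X=1201511.8014, Y=5445508.6005, Z=-3091535.1882
→ Helmert 7p (PV): X=1201403.3784, Y=5445671.2404, Z=-3091393.6094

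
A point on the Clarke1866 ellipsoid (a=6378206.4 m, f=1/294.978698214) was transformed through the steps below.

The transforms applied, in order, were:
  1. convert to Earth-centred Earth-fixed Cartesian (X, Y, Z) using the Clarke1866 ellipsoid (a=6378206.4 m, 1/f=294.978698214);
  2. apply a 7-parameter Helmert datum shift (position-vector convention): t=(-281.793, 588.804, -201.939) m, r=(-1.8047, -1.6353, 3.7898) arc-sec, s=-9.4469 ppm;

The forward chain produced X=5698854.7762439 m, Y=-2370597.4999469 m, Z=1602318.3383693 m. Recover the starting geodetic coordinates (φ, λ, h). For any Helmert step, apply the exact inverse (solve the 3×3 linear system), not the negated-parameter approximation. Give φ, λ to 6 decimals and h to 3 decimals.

start: X=5698854.7762, Y=-2370597.4999, Z=1602318.3384 m
→ Helmert⁻¹: X=5699159.5440, Y=-2371327.4385, Z=1602469.4848
→ geod (Bowring, a=6378206.400): φ=14.64772500°, λ=-22.59139900°, h=588.1490 m

φ=14.647725°, λ=-22.591399°, h=588.149 m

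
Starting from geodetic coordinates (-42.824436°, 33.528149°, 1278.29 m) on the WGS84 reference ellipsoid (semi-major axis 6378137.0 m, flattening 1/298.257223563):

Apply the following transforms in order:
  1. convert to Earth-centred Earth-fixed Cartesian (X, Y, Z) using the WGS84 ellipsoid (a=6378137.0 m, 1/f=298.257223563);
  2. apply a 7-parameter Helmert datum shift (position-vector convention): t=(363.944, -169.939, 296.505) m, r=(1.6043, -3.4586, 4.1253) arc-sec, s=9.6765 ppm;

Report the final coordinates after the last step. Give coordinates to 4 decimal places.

X=3906882.1832 m, Y=2588357.0818 m, Z=-4313745.9113 m

start: φ=-42.824436°, λ=33.528149°, h=1278.290 m
→ ECEF (a=6378137.000, f=1/298.257223563): X=3906459.8684, Y=2588390.2895, Z=-4314086.3067
→ Helmert 7p (PV): X=3906882.1832, Y=2588357.0818, Z=-4313745.9113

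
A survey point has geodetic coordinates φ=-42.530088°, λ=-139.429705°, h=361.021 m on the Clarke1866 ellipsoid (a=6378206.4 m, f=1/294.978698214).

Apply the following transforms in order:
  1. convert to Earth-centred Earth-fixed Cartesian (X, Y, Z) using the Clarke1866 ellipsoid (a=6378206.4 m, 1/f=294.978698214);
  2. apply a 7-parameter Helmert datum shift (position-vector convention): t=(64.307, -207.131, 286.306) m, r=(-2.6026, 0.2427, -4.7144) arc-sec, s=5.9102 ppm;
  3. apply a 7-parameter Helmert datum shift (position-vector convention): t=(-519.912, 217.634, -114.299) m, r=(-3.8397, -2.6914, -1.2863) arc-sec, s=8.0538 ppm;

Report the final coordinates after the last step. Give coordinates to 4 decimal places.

start: φ=-42.530088°, λ=-139.429705°, h=361.021 m
→ ECEF (a=6378206.400, f=1/294.978698214): X=-3576081.7189, Y=-3061858.1296, Z=-4289221.3001
→ Helmert 7p (PV): X=-3576113.5766, Y=-3062055.7418, Z=-4288917.5024
→ Helmert 7p (PV): X=-3576625.4220, Y=-3061920.3082, Z=-4289056.0042

X=-3576625.4220 m, Y=-3061920.3082 m, Z=-4289056.0042 m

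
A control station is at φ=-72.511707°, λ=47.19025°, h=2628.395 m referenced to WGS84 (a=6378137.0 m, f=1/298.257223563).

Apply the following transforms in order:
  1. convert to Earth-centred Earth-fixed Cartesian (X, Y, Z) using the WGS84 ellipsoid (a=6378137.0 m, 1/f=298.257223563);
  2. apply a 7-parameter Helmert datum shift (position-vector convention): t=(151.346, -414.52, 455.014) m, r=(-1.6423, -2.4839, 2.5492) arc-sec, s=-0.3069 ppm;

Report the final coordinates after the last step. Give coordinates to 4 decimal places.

start: φ=-72.511707°, λ=47.190250°, h=2628.395 m
→ ECEF (a=6378137.000, f=1/298.257223563): X=1307045.3875, Y=1410998.9088, Z=-6063595.6077
→ Helmert 7p (PV): X=1307251.9136, Y=1410551.8305, Z=-6063134.2275

X=1307251.9136 m, Y=1410551.8305 m, Z=-6063134.2275 m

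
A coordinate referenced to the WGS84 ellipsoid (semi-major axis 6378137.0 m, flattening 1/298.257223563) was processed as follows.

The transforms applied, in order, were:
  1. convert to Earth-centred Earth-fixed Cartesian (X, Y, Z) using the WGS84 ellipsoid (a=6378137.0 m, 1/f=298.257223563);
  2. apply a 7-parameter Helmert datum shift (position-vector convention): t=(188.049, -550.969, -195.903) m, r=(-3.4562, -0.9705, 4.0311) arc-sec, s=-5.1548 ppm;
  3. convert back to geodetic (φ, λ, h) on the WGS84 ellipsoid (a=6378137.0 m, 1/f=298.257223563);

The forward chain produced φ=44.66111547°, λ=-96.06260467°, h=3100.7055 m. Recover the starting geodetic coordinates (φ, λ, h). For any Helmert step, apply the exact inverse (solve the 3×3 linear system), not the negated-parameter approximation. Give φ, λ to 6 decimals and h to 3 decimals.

start: φ=44.661115°, λ=-96.062605°, h=3100.706 m
→ ECEF (a=6378137.000, f=1/298.257223563): X=-480162.7548, Y=-4520919.5556, Z=4462819.8949
→ Helmert⁻¹: X=-480420.6259, Y=-4520457.2814, Z=4462965.3191
→ geod (Bowring, a=6378137.000): φ=44.66478000°, λ=-96.06645200°, h=2895.3520 m

φ=44.664780°, λ=-96.066452°, h=2895.352 m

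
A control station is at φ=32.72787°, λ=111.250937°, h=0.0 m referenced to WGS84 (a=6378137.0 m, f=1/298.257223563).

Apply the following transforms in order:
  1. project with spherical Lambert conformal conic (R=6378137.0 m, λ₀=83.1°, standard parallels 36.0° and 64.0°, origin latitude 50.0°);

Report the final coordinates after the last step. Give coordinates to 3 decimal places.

start: φ=32.727870°, λ=111.250937°, h=0.000 m
→ lcc (R=6378137.0, λ₀=83.1°): E=2610748.6742, N=-1392581.0039

E=2610748.674 m, N=-1392581.004 m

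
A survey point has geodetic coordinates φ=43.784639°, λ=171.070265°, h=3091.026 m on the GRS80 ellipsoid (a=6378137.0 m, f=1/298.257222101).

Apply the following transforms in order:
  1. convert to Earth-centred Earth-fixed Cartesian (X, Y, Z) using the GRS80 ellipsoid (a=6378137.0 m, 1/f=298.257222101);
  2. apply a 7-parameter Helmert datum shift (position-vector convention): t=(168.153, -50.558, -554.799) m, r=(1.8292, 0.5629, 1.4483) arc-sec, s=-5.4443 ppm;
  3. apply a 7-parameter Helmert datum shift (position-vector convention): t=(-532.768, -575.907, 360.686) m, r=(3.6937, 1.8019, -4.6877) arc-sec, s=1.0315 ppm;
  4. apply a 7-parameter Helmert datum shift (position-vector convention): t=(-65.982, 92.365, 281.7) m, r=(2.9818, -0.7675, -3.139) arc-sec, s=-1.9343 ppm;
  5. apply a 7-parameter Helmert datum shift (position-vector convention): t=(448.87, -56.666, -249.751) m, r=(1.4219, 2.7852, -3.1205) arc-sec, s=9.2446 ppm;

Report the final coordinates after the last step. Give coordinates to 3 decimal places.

start: φ=43.784639°, λ=171.070265°, h=3091.026 m
→ ECEF (a=6378137.000, f=1/298.257222101): X=-4558369.9908, Y=716245.5739, Z=4392986.3162
→ Helmert 7p (PV): X=-4558170.0614, Y=716120.1521, Z=4392426.3920
→ Helmert 7p (PV): X=-4558652.8845, Y=715569.9179, Z=4392844.2523
→ Helmert 7p (PV): X=-4558715.5044, Y=715666.7700, Z=4393110.8372
→ Helmert 7p (PV): X=-4558238.6299, Y=715655.4032, Z=4392968.1893

X=-4558238.630 m, Y=715655.403 m, Z=4392968.189 m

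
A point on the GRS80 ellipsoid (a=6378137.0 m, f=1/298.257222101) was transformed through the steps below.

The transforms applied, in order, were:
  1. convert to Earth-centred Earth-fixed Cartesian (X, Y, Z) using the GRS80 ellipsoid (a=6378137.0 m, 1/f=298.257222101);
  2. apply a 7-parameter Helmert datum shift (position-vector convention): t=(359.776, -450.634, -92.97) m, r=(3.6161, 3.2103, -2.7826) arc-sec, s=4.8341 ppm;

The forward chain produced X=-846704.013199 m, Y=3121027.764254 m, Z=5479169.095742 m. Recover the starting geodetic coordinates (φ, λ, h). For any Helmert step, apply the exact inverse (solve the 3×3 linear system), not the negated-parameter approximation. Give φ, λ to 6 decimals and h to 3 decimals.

start: X=-846704.0132, Y=3121027.7643, Z=5479169.0957 m
→ Helmert⁻¹: X=-847187.0831, Y=3121547.9371, Z=5479167.6680
→ geod (Bowring, a=6378137.000): φ=59.61393800°, λ=105.18429500°, h=372.4060 m

φ=59.613938°, λ=105.184295°, h=372.406 m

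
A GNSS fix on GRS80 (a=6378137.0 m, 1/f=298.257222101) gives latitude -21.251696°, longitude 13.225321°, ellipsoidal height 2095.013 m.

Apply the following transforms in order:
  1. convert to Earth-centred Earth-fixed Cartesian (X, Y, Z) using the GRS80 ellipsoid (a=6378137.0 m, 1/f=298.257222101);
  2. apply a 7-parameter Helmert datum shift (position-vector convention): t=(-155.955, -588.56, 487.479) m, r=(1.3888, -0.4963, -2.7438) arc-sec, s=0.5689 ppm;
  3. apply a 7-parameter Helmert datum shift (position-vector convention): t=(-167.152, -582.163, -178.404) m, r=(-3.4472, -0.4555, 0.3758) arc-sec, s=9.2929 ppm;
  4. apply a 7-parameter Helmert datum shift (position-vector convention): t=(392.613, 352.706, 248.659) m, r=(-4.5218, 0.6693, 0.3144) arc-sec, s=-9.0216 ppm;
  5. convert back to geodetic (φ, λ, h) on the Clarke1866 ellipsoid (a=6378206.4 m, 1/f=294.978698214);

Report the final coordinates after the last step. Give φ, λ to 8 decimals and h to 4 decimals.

φ=-21.24918400°, λ=13.21623353°, h=1748.7737 m

start: φ=-21.251696°, λ=13.225321°, h=2095.013 m
→ ECEF (a=6378137.000, f=1/298.257222101): X=5791194.4900, Y=1361012.8110, Z=-2298148.8720
→ Helmert 7p (PV): X=5791065.4639, Y=1360363.4626, Z=-2297639.6022
→ Helmert 7p (PV): X=5790954.7232, Y=1359766.0927, Z=-2297849.3045
→ Helmert 7p (PV): X=5791285.5638, Y=1360064.9845, Z=-2297628.5149
→ geod (Bowring, a=6378206.400): φ=-21.24918400°, λ=13.21623353°, h=1748.7737 m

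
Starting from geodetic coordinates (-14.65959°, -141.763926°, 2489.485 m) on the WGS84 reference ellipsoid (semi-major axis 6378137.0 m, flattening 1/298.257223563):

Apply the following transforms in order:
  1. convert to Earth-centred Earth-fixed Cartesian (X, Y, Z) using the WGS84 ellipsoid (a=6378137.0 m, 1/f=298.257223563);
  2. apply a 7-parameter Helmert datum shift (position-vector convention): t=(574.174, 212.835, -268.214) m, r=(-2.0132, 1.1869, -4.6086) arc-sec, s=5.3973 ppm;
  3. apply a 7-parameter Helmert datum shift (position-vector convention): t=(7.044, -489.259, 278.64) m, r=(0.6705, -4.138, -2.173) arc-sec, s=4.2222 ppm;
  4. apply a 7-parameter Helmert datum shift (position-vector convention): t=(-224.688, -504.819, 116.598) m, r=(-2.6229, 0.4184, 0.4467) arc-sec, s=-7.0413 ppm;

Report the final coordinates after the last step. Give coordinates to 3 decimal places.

X=-4849416.112 m, Y=-3821927.707 m, Z=-1604182.659 m

start: φ=-14.659590°, λ=-141.763926°, h=2489.485 m
→ ECEF (a=6378137.000, f=1/298.257223563): X=-4849662.4835, Y=-3821254.7127, Z=-1604319.4749
→ Helmert 7p (PV): X=-4849209.0955, Y=-3820969.8037, Z=-1604531.1449
→ Helmert 7p (PV): X=-4849230.5904, Y=-3821418.8931, Z=-1604368.9836
→ Helmert 7p (PV): X=-4849416.1120, Y=-3821927.7074, Z=-1604182.6589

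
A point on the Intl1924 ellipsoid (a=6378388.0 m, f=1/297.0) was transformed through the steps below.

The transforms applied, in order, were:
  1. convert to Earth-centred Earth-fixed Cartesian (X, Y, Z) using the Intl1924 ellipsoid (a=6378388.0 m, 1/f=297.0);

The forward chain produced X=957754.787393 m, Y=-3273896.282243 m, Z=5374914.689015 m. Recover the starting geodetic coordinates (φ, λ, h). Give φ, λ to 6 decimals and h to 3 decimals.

φ=57.773849°, λ=-73.693543°, h=2900.280 m

start: X=957754.7874, Y=-3273896.2822, Z=5374914.6890 m
→ geod (Bowring, a=6378388.000): φ=57.77384900°, λ=-73.69354300°, h=2900.2800 m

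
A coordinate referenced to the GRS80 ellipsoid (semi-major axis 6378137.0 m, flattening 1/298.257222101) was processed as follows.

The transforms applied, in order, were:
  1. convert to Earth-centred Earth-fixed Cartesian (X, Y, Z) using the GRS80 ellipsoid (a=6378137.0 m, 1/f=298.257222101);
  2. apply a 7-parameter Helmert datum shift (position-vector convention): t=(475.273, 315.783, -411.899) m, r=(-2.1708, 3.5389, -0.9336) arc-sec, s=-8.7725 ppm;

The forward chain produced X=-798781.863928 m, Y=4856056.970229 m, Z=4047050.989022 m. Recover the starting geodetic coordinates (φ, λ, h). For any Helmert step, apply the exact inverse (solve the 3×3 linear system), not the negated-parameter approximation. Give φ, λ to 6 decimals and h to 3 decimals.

φ=39.625718°, λ=99.348235°, h=2307.540 m

start: X=-798781.8639, Y=4856056.9702, Z=4047050.9890 m
→ Helmert⁻¹: X=-799355.5705, Y=4855737.5689, Z=4047535.7835
→ geod (Bowring, a=6378137.000): φ=39.62571800°, λ=99.34823500°, h=2307.5400 m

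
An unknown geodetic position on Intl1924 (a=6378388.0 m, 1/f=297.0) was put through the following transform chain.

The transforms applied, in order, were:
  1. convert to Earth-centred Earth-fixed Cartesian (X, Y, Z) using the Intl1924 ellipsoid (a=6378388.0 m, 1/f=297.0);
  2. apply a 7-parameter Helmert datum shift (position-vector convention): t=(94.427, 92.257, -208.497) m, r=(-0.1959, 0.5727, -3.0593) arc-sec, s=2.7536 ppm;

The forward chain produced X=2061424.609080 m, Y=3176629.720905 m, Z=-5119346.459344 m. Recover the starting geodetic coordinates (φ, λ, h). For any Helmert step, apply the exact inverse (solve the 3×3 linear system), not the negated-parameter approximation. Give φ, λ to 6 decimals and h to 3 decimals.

start: X=2061424.6091, Y=3176629.7209, Z=-5119346.4593 m
→ Helmert⁻¹: X=2061291.6049, Y=3176564.1518, Z=-5119115.1261
→ geod (Bowring, a=6378388.000): φ=-53.69315300°, λ=57.02021800°, h=2999.0700 m

φ=-53.693153°, λ=57.020218°, h=2999.070 m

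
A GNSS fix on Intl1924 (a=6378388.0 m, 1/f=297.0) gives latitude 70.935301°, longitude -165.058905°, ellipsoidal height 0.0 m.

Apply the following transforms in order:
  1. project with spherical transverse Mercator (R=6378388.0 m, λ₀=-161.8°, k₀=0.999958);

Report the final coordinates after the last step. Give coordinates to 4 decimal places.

E=-118446.1782 m, N=7899645.4799 m

start: φ=70.935301°, λ=-165.058905°, h=0.000 m
→ tm (R=6378388.0, λ₀=-161.8°): E=-118446.1782, N=7899645.4799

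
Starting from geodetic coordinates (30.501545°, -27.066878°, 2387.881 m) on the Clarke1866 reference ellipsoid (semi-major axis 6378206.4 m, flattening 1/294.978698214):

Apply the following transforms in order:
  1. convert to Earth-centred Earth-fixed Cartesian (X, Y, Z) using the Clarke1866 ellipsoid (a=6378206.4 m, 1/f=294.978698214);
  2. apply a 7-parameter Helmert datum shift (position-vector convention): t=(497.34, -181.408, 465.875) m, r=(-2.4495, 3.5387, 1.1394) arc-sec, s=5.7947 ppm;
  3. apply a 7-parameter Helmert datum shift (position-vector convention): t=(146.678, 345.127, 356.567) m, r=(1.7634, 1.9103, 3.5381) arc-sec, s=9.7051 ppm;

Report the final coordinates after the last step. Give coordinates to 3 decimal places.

start: φ=30.501545°, λ=-27.066878°, h=2387.881 m
→ ECEF (a=6378206.400, f=1/294.978698214): X=4899769.7859, Y=-2503765.7070, Z=3219439.3145
→ Helmert 7p (PV): X=4900364.5827, Y=-2503896.3245, Z=3219869.5174
→ Helmert 7p (PV): X=4900631.5903, Y=-2503518.9679, Z=3220190.5424

X=4900631.590 m, Y=-2503518.968 m, Z=3220190.542 m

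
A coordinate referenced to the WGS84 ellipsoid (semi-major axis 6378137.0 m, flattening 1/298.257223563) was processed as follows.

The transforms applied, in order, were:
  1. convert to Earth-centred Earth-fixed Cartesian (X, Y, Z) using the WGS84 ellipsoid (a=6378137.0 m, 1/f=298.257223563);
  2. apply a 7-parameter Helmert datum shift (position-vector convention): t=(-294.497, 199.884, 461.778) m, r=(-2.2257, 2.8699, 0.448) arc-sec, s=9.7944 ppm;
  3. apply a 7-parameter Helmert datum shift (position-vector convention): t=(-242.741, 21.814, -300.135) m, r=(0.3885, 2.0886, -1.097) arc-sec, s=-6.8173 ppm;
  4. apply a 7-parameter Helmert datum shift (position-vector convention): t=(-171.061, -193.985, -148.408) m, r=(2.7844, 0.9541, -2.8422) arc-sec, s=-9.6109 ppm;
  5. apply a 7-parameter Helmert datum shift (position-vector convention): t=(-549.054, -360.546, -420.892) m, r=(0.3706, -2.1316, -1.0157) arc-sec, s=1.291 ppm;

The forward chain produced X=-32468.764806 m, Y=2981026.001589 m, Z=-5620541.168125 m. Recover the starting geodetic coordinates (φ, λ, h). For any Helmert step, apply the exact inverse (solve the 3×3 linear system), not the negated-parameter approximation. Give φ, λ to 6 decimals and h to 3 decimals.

start: X=-32468.7648, Y=2981026.0016, Z=-5620541.1681 m
→ Helmert⁻¹: X=-31992.4305, Y=2981372.4433, Z=-5620118.0466
→ Helmert⁻¹: X=-31836.7626, Y=2981518.7793, Z=-5620064.0474
→ Helmert⁻¹: X=-31553.1887, Y=2981506.5385, Z=-5619808.1594
→ Helmert⁻¹: X=-31173.7128, Y=2981338.1670, Z=-5620183.1544
→ geod (Bowring, a=6378137.000): φ=-62.21310500°, λ=90.59907900°, h=629.6100 m

φ=-62.213105°, λ=90.599079°, h=629.610 m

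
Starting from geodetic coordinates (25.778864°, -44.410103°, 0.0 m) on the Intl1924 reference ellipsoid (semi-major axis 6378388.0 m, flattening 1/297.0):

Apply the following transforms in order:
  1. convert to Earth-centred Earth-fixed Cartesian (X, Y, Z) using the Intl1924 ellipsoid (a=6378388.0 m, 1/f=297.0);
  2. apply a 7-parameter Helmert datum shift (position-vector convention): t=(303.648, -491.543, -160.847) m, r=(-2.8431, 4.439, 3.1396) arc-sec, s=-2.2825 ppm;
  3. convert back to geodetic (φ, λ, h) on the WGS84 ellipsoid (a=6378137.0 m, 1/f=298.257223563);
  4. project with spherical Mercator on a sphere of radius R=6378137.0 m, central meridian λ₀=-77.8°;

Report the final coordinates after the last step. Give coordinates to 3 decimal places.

E=3716965.756 m, N=2971163.842 m

start: φ=25.778864°, λ=-44.410103°, h=0.000 m
→ ECEF (a=6378388.000, f=1/297.0): X=4105551.9460, Y=-4021871.9192, Z=2757059.2230
→ Helmert 7p (PV): X=4105966.7749, Y=-4022253.7885, Z=2756859.1644
→ geod (Bowring, a=6378137.000): φ=25.77438140°, λ=-44.40992851°, h=654.2548 m
→ merc (R=6378137.0, λ₀=-77.8°): E=3716965.7561, N=2971163.8418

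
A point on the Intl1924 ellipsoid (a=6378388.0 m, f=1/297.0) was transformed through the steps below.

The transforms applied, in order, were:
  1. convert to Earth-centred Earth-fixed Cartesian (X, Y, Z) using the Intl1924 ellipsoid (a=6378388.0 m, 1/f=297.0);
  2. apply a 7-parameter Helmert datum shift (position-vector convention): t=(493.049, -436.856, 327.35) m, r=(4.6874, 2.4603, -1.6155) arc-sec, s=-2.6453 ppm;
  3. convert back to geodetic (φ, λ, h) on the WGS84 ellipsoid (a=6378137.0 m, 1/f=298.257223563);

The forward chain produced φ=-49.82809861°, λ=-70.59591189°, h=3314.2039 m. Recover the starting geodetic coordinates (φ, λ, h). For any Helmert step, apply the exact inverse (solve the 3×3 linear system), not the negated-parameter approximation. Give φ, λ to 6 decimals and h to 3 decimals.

φ=-49.833306°, λ=-70.599658°, h=3011.498 m

start: φ=-49.828099°, λ=-70.595912°, h=3314.204 m
→ ECEF (a=6378137.000, f=1/298.257223563): X=1370319.5031, Y=-3890347.1333, Z=-4853009.3155
→ Helmert⁻¹: X=1369918.4339, Y=-3890020.1286, Z=-4853244.7626
→ geod (Bowring, a=6378388.000): φ=-49.83330600°, λ=-70.59965800°, h=3011.4980 m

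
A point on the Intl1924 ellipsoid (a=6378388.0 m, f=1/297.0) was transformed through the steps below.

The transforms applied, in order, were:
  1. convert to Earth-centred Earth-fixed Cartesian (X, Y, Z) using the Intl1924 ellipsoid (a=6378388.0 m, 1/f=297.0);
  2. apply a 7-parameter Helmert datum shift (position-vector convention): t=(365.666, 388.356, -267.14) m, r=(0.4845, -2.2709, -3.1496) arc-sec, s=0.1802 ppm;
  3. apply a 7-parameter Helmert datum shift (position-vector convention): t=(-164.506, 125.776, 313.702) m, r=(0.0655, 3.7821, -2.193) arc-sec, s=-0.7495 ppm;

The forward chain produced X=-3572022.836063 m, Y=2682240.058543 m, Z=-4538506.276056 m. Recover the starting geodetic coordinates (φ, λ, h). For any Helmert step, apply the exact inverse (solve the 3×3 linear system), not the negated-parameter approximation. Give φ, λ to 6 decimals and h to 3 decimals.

start: X=-3572022.8361, Y=2682240.0585, Z=-4538506.2761 m
→ Helmert⁻¹: X=-3571806.2972, Y=2682076.8761, Z=-4538889.7247
→ Helmert⁻¹: X=-3572262.2353, Y=2681622.8288, Z=-4538588.7365
→ geod (Bowring, a=6378388.000): φ=-45.65003000°, λ=143.10520600°, h=510.8910 m

φ=-45.650030°, λ=143.105206°, h=510.891 m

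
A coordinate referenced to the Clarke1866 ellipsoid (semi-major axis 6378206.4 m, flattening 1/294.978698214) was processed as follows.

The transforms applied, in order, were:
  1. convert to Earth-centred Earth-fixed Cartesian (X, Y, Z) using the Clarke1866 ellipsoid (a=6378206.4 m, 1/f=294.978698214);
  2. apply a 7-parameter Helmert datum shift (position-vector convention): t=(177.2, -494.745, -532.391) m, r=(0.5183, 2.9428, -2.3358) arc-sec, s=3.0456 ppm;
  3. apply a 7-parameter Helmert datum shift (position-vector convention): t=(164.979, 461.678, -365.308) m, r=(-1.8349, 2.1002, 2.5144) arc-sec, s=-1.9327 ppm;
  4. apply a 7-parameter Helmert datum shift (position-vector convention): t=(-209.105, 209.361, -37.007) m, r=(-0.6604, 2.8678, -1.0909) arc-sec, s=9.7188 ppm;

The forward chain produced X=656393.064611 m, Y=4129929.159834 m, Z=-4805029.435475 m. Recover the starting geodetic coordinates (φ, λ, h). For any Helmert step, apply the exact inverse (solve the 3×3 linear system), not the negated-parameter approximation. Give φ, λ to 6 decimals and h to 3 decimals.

φ=-49.154735°, λ=80.968473°, h=3108.450 m

start: X=656393.0646, Y=4129929.1598, Z=-4805029.4355 m
→ Helmert⁻¹: X=656640.7522, Y=4129698.5201, Z=-4804923.3785
→ Helmert⁻¹: X=656576.2985, Y=4129279.5593, Z=-4804523.9375
→ Helmert⁻¹: X=656418.8716, Y=4129757.0887, Z=-4803977.9276
→ geod (Bowring, a=6378206.400): φ=-49.15473500°, λ=80.96847300°, h=3108.4500 m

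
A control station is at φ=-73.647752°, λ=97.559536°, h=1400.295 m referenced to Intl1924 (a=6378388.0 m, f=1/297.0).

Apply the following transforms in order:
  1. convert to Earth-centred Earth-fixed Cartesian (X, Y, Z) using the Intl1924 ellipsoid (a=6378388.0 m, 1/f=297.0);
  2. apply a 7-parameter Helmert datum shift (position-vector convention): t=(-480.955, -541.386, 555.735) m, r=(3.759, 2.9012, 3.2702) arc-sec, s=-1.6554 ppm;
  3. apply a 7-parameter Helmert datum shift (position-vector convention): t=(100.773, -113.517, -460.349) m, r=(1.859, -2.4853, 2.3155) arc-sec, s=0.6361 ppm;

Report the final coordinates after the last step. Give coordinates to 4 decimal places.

X=-237473.6791 m, Y=1785604.3442 m, Z=-6099325.5788 m

start: φ=-73.647752°, λ=97.559536°, h=1400.295 m
→ ECEF (a=6378388.000, f=1/297.0): X=-237033.0695, Y=1786101.3688, Z=-6099476.2969
→ Helmert 7p (PV): X=-237627.7411, Y=1785664.4257, Z=-6098874.5807
→ Helmert 7p (PV): X=-237473.6791, Y=1785604.3442, Z=-6099325.5788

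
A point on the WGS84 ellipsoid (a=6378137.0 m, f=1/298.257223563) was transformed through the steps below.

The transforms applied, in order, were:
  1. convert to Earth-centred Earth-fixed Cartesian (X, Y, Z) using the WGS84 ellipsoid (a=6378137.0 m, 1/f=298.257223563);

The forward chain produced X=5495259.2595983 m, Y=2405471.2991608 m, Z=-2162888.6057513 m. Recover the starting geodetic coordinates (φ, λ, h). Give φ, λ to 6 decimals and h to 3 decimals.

φ=-19.950408°, λ=23.640713°, h=1030.379 m

start: X=5495259.2596, Y=2405471.2992, Z=-2162888.6058 m
→ geod (Bowring, a=6378137.000): φ=-19.95040800°, λ=23.64071300°, h=1030.3790 m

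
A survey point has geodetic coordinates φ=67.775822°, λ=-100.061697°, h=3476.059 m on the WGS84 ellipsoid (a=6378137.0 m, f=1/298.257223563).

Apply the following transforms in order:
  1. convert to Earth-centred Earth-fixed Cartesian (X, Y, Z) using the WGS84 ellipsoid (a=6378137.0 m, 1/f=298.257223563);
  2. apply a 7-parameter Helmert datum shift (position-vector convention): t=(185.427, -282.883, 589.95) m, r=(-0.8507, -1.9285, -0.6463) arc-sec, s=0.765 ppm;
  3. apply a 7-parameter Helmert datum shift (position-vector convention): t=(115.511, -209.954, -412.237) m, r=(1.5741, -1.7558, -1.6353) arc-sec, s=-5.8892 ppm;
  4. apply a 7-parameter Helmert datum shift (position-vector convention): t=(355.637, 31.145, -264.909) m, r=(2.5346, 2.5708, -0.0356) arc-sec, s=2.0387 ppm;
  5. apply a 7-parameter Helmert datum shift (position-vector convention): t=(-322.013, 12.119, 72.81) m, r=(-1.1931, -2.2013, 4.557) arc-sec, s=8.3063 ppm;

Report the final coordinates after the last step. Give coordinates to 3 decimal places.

start: φ=67.775822°, λ=-100.061697°, h=3476.059 m
→ ECEF (a=6378137.000, f=1/298.257223563): X=-422912.8148, Y=-2383446.8201, Z=5884899.0264
→ Helmert 7p (PV): X=-422790.2012, Y=-2383705.9302, Z=5885499.3543
→ Helmert 7p (PV): X=-422741.1978, Y=-2383943.4087, Z=5885030.6665
→ Helmert 7p (PV): X=-422313.4853, Y=-2383989.3669, Z=5884753.7300
→ Helmert 7p (PV): X=-422649.1402, Y=-2383972.3407, Z=5884884.7033

X=-422649.140 m, Y=-2383972.341 m, Z=5884884.703 m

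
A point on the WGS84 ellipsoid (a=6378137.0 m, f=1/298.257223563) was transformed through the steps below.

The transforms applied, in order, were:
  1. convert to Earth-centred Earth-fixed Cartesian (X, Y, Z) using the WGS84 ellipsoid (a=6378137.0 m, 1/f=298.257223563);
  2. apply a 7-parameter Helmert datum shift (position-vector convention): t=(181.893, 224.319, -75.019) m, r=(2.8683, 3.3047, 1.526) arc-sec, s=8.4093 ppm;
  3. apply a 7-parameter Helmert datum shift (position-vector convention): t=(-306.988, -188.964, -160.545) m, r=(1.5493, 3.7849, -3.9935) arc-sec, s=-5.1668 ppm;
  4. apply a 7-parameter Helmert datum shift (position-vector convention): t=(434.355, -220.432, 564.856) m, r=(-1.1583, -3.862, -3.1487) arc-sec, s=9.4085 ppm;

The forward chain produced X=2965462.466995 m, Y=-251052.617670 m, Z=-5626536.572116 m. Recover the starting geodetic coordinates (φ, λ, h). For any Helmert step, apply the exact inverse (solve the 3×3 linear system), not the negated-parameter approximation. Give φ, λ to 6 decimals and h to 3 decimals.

φ=-62.285729°, λ=-4.836010°, h=3783.495 m

start: X=2965462.4670, Y=-251052.6177, Z=-5626536.5721 m
→ Helmert⁻¹: X=2964898.6845, Y=-250752.9660, Z=-5627105.4075
→ Helmert⁻¹: X=2965329.0964, Y=-250550.1498, Z=-5626917.6410
→ Helmert⁻¹: X=2965210.5625, Y=-250872.5424, Z=-5626744.3085
→ geod (Bowring, a=6378137.000): φ=-62.28572900°, λ=-4.83601000°, h=3783.4950 m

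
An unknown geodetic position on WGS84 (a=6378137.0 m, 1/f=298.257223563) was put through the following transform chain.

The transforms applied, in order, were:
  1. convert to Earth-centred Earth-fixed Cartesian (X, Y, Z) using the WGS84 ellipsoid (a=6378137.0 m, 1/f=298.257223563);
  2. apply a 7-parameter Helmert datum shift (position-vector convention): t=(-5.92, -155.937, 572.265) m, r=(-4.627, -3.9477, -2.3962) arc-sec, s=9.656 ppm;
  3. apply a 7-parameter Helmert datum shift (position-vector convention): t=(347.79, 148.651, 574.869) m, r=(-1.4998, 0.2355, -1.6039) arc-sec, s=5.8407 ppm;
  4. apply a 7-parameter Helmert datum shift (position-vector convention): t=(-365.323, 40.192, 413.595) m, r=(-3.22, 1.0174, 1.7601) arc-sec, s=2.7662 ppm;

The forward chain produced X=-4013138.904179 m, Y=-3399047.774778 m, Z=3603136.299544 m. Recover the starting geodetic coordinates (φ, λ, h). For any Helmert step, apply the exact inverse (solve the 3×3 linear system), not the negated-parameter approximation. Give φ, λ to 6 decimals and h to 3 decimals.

start: X=-4013138.9042, Y=-3399047.7748, Z=3603136.2995 m
→ Helmert⁻¹: X=-4012809.2563, Y=-3399100.5629, Z=3602639.8822
→ Helmert⁻¹: X=-4013111.2867, Y=-3399286.7568, Z=3602014.6758
→ Helmert⁻¹: X=-4012958.2001, Y=-3399225.4051, Z=3601408.1870
→ geod (Bowring, a=6378137.000): φ=34.58250700°, λ=-139.73332400°, h=2778.4300 m

φ=34.582507°, λ=-139.733324°, h=2778.430 m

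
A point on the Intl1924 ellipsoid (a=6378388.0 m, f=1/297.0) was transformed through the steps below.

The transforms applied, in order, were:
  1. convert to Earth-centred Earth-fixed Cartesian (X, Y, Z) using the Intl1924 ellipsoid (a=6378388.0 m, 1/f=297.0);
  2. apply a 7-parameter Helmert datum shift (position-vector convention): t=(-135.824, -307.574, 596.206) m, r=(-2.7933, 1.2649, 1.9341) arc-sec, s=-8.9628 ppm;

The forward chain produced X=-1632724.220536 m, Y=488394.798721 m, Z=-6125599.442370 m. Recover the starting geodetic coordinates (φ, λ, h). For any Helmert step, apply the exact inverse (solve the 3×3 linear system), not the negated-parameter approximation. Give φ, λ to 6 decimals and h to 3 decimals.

start: X=-1632724.2205, Y=488394.7987, Z=-6125599.4424 m
→ Helmert⁻¹: X=-1632560.8771, Y=488805.0246, Z=-6126253.9487
→ geod (Bowring, a=6378388.000): φ=-74.55428700°, λ=163.33177500°, h=418.4850 m

φ=-74.554287°, λ=163.331775°, h=418.485 m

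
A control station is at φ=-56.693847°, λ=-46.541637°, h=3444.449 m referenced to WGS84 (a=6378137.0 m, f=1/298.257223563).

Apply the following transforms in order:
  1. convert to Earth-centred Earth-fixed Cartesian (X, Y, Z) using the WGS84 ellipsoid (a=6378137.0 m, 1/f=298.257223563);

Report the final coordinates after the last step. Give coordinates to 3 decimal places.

start: φ=-56.693847°, λ=-46.541637°, h=3444.449 m
→ ECEF (a=6378137.000, f=1/298.257223563): X=2415940.7088, Y=-2549578.4028, Z=-5310134.4844

X=2415940.709 m, Y=-2549578.403 m, Z=-5310134.484 m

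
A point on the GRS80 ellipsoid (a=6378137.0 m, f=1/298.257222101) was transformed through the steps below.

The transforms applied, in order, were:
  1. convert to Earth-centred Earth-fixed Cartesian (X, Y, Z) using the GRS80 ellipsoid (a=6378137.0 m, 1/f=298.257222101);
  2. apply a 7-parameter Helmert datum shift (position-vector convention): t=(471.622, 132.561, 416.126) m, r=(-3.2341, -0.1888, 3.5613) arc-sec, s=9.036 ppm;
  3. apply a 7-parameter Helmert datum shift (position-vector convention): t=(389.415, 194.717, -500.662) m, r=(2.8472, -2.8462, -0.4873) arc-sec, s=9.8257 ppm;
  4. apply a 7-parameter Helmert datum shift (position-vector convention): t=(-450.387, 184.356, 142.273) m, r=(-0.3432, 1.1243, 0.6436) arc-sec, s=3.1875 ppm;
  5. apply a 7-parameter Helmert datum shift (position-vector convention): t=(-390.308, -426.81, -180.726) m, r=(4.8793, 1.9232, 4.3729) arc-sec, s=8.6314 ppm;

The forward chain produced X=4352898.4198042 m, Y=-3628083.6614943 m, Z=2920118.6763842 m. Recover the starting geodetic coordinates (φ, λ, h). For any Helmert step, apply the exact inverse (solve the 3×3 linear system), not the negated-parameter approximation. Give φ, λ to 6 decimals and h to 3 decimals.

start: X=4352898.4198, Y=-3628083.6615, Z=2920118.6764 m
→ Helmert⁻¹: X=4353147.0159, Y=-3627648.7450, Z=2920400.5987
→ Helmert⁻¹: X=4353556.2883, Y=-3627839.9805, Z=2920266.7113
→ Helmert⁻¹: X=4353172.9743, Y=-3627948.4489, Z=2920728.6854
→ Helmert⁻¹: X=4352602.0518, Y=-3628169.1647, Z=2920225.3002
→ geod (Bowring, a=6378137.000): φ=27.42143200°, λ=-39.81334500°, h=1042.8040 m

φ=27.421432°, λ=-39.813345°, h=1042.804 m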